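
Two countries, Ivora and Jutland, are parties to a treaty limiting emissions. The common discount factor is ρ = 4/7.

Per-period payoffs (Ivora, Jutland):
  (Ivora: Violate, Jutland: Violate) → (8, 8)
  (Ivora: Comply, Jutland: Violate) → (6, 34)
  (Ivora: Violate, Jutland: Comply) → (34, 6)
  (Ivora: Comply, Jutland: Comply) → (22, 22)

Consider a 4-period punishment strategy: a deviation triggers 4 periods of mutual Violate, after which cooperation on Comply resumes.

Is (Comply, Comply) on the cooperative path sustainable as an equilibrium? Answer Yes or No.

IC: ρ+…+ρ^4 ≥ (34−22)/(22−8) = 6/7.
At ρ = 4/7: partial sum = 1.1912 ≥ 0.8571. Cooperation sustainable.

Yes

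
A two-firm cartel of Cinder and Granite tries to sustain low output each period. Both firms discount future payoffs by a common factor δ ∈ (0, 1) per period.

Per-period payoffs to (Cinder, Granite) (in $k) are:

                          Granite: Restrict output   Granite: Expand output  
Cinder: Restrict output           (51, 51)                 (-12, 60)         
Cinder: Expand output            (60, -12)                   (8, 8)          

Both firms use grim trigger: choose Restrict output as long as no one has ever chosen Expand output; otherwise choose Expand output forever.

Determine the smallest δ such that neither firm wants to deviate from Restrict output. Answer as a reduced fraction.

9/52

Cooperation forever yields 51 each period: 51/(1−δ).
Deviating yields 60 once, then 8 forever: 60 + 8δ/(1−δ).
No profitable deviation requires 51/(1−δ) ≥ 60 + 8δ/(1−δ).
Multiplying by (1−δ): 51 ≥ 60(1−δ) + 8δ = 60 − 52δ.
So 52δ ≥ 9, i.e. δ ≥ 9/52.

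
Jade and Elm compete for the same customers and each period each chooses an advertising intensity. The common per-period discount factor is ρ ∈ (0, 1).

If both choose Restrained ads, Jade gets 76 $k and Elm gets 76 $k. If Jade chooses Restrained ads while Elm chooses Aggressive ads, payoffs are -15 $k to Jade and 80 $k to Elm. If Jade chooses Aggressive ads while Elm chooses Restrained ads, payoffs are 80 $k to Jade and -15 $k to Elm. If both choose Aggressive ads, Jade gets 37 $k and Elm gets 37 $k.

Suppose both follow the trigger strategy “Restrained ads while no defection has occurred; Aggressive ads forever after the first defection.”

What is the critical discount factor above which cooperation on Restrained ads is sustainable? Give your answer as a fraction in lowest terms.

76/(1−ρ) ≥ 80 + 37ρ/(1−ρ)
76 ≥ 80 − 43ρ
ρ ≥ 4/43.

4/43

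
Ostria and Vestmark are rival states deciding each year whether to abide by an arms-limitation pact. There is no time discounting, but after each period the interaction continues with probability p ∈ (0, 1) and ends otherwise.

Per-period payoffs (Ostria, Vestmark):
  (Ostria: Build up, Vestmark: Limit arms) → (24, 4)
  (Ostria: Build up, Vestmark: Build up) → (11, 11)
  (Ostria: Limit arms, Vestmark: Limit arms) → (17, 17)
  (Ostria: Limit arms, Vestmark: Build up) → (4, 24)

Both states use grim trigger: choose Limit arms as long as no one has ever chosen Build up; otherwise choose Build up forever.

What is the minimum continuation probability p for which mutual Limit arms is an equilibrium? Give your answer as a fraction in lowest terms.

With no time discounting, the continuation probability p plays the role of the discount factor.
Grim-trigger IC: 17/(1−p) ≥ 24 + 11p/(1−p) ⇒ p ≥ (24−17)/(24−11) = 7/13.

7/13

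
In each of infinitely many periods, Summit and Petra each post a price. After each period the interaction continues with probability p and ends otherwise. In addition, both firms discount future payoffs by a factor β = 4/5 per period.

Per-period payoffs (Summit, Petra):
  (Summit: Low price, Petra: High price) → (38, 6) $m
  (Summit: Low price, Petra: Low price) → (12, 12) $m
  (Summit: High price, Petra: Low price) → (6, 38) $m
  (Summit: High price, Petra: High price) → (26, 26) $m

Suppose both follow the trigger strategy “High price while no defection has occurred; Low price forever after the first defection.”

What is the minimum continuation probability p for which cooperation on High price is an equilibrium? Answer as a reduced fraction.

15/26

Expected continuation weight on next period's payoff is β·p = 4/5·p, which plays the role of the discount factor.
Cooperation requires 4/5·p ≥ (38−26)/(38−12) = 6/13, hence p ≥ 15/26.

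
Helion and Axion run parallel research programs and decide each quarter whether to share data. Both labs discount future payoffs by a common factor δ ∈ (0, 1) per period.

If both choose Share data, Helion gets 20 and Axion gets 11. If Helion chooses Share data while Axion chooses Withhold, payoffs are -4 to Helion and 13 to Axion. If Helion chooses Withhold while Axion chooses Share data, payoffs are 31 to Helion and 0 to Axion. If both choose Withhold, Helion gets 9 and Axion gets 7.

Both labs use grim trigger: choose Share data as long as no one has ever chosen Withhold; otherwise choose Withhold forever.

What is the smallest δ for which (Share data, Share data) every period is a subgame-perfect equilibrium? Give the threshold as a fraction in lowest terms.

Helion: cooperation gives 20 each period; deviation gives 31 once then 9 forever.
  20/(1−δ) ≥ 31 + 9δ/(1−δ) ⇒ δ ≥ 11/22 = 1/2.
Axion: cooperation gives 11 each period; deviation gives 13 once then 7 forever.
  δ ≥ 2/6 = 1/3.
Both must hold, so the binding constraint is Helion's: δ ≥ 1/2.

1/2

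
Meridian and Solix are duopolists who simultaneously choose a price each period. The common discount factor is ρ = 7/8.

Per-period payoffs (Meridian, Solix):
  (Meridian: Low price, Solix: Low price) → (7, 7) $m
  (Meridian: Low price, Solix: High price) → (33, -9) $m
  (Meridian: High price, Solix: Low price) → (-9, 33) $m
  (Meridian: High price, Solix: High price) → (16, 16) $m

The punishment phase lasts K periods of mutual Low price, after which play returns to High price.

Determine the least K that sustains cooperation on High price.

No profitable deviation requires (16−7)(ρ+…+ρ^K) ≥ 33−16, i.e. ρ+…+ρ^K ≥ 17/9 ≈ 1.8889.
With ρ = 7/8, the partial sums are K=1: 0.8750, K=2: 1.6406, K=3: 2.3105.
K = 3 is the first length at which the sum reaches 1.8889.

3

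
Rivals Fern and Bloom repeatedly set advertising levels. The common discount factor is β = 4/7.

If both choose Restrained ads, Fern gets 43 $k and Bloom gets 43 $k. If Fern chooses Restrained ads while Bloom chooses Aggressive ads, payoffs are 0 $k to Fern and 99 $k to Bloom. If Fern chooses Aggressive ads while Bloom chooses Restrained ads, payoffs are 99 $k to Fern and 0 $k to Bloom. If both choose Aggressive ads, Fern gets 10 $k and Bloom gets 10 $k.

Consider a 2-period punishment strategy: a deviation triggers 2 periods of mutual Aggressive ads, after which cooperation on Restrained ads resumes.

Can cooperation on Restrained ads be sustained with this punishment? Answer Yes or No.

A one-shot deviation gives 99 now, then 10 for 2 periods, then back to 43.
Gain from deviating: (99−43) today; loss: (43−10) in each of the next 2 periods.
No-deviation condition: (43−10)(β+…+β^2) ≥ 99−43, i.e. β+…+β^2 ≥ 56/33.
At β = 4/7: β+…+β^2 = 0.8980 < 1.6970.
So cooperation is not sustainable.

No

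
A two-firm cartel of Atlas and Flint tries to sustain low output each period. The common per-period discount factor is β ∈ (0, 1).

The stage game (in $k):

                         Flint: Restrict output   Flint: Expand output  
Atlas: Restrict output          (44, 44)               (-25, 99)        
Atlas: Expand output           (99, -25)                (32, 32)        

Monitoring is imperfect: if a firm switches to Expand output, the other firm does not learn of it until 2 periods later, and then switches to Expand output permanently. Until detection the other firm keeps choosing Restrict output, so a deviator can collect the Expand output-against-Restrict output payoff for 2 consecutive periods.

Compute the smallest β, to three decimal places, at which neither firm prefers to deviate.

The best deviation is to choose Expand output for all 2 undetected periods, earning 99 each, then 32 forever once detected.
Deviation value: 99(1−β^2)/(1−β) + 32β^2/(1−β); cooperation value: 44/(1−β).
IC: 44 ≥ 99(1−β^2) + 32β^2 = 99 − 67β^2.
So β^2 ≥ 55/67, giving β ≥ (55/67)^(1/2) ≈ 0.906.

0.906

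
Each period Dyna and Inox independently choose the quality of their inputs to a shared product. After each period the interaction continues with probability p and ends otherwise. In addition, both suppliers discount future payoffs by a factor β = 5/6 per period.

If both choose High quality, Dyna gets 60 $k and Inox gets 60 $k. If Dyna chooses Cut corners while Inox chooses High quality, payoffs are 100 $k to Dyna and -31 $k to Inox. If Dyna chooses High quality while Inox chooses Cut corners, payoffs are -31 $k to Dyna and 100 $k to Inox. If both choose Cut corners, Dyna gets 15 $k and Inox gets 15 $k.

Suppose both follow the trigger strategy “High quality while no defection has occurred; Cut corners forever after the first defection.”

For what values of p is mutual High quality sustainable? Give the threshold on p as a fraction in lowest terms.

Expected continuation weight on next period's payoff is β·p = 5/6·p, which plays the role of the discount factor.
Cooperation requires 5/6·p ≥ (100−60)/(100−15) = 8/17, hence p ≥ 48/85.

48/85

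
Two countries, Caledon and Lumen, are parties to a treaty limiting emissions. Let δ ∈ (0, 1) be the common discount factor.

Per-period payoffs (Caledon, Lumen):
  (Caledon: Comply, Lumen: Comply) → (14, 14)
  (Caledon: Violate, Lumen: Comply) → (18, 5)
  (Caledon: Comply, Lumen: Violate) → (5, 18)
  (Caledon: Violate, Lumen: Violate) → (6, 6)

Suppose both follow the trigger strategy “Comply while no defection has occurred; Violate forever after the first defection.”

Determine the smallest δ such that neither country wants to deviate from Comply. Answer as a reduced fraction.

One-period gain from deviating is 18 − 14 = 4. The loss is 14 − 6 = 8 in every subsequent period, with present value 8·δ/(1−δ).
Deviation is unprofitable when 8·δ/(1−δ) ≥ 4, i.e. δ/(1−δ) ≥ 1/2.
Equivalently δ ≥ 4/(4+8) = 1/3.

1/3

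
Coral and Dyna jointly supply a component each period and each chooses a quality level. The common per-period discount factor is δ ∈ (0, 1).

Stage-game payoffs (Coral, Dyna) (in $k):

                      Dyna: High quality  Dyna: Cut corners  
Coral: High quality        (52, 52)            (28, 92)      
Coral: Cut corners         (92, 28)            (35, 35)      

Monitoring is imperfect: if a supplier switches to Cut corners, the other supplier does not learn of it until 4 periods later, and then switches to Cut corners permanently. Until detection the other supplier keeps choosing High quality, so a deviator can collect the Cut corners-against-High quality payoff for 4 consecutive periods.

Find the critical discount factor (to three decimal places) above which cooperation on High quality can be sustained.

0.915

A deviator earns 92 for 4 periods, then 35 forever; cooperating earns 52 forever. Multiplying the IC by (1−δ):
52 ≥ 92(1−δ^4) + 35δ^4, so 57·δ^4 ≥ 40 and δ^4 ≥ 40/57.
δ ≥ (40/57)^(1/4) ≈ 0.915.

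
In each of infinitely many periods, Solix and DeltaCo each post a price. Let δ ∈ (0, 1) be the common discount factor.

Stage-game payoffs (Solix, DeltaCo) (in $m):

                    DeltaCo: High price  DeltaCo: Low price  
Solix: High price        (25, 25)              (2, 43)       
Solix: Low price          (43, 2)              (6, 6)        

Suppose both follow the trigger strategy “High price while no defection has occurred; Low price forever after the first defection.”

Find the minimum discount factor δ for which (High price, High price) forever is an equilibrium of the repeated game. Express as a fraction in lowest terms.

Cooperation forever yields 25 each period: 25/(1−δ).
Deviating yields 43 once, then 6 forever: 43 + 6δ/(1−δ).
No profitable deviation requires 25/(1−δ) ≥ 43 + 6δ/(1−δ).
Multiplying by (1−δ): 25 ≥ 43(1−δ) + 6δ = 43 − 37δ.
So 37δ ≥ 18, i.e. δ ≥ 18/37.

18/37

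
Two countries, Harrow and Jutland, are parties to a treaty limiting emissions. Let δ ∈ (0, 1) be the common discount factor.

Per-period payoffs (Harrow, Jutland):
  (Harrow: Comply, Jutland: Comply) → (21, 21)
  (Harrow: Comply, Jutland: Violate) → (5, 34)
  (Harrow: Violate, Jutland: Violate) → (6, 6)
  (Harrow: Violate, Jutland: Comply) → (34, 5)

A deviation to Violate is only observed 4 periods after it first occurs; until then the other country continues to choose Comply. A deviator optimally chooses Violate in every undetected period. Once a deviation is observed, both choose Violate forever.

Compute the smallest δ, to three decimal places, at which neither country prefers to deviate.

Deviating for the 4 undetected periods gains 34−21 = 13 per period over cooperation, then loses 21−6 = 15 per period forever once punishment starts.
Gain: 13(1 + δ + … + δ^3); loss: 15·δ^4/(1−δ).
No profitable deviation ⇔ 13(1−δ^4) ≤ 15·δ^4, i.e. δ^4 ≥ 13/(13+15) = 13/28.
Hence δ ≥ (13/28)^(1/4) ≈ 0.825.

0.825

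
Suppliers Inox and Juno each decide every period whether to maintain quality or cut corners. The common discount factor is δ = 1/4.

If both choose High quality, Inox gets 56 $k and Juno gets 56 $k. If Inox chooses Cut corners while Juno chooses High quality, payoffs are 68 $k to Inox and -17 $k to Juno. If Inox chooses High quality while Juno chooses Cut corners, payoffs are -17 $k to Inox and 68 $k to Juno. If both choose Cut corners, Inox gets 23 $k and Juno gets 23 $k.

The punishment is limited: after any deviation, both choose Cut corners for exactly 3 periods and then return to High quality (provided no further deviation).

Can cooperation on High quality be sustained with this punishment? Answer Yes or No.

No

IC: δ+…+δ^3 ≥ (68−56)/(56−23) = 4/11.
At δ = 1/4: partial sum = 0.3281 < 0.3636. Cooperation not sustainable.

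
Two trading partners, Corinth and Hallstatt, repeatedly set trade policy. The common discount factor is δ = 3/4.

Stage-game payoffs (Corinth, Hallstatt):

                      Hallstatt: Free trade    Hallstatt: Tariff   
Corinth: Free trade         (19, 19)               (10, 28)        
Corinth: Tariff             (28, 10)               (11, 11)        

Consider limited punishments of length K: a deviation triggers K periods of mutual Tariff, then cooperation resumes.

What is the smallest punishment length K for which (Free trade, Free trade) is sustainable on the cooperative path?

2

IC: δ(1−δ^K)/(1−δ) ≥ (28−19)/(19−11) = 9/8.
With δ = 3/4: need 1 − δ^K ≥ 9/8·(1−3/4)/(3/4), i.e. δ^K ≤ 0.6250.
Since (3/4)^1 = 0.7500 and (3/4)^2 = 0.5625, the smallest such K is 2.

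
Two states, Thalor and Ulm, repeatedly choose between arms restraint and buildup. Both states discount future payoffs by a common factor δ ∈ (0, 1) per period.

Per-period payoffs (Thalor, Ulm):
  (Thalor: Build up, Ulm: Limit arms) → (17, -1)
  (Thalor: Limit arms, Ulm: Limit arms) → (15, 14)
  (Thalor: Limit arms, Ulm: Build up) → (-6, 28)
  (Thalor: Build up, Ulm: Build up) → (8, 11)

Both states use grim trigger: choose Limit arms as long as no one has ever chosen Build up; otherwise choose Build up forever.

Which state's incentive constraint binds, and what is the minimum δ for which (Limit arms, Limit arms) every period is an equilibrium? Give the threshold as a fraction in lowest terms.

Ulm; δ ≥ 14/17

Thalor: cooperation gives 15 each period; deviation gives 17 once then 8 forever.
  15/(1−δ) ≥ 17 + 8δ/(1−δ) ⇒ δ ≥ 2/9.
Ulm: cooperation gives 14 each period; deviation gives 28 once then 11 forever.
  δ ≥ 14/17.
Both must hold, so the binding constraint is Ulm's: δ ≥ 14/17.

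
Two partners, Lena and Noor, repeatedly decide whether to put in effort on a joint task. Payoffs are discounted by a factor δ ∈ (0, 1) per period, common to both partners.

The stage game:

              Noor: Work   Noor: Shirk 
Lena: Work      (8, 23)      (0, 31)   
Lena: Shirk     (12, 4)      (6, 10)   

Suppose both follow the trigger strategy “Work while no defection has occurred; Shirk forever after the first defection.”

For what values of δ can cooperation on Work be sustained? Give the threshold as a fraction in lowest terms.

Lena: cooperation gives 8 each period; deviation gives 12 once then 6 forever.
  8/(1−δ) ≥ 12 + 6δ/(1−δ) ⇒ δ ≥ 4/6 = 2/3.
Noor: cooperation gives 23 each period; deviation gives 31 once then 10 forever.
  δ ≥ 8/21.
Both must hold, so the binding constraint is Lena's: δ ≥ 2/3.

2/3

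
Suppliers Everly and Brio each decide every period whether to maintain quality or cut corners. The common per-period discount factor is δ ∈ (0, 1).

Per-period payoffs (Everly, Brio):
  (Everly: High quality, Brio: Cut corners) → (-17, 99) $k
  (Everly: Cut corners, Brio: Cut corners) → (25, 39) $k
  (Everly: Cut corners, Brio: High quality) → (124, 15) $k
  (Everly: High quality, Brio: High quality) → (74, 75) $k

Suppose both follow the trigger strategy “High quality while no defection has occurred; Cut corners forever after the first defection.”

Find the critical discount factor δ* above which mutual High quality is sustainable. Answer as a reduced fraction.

Everly: cooperation gives 74 each period; deviation gives 124 once then 25 forever.
  74/(1−δ) ≥ 124 + 25δ/(1−δ) ⇒ δ ≥ 50/99.
Brio: cooperation gives 75 each period; deviation gives 99 once then 39 forever.
  δ ≥ 24/60 = 2/5.
Both must hold, so the binding constraint is Everly's: δ ≥ 50/99.

50/99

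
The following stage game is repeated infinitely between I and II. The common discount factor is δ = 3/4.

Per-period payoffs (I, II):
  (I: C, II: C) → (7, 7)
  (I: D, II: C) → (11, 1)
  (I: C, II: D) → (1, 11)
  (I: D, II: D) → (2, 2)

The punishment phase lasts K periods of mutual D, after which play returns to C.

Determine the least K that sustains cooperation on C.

2

Need Σ_{k=1}^{K} δ^k ≥ (11−7)/(7−2) = 0.8000 at δ = 3/4.
At K = 1 the sum is 0.7500 < 0.8000; at K = 2 it is 1.3125 ≥ 0.8000.
So the minimum punishment length is K = 2.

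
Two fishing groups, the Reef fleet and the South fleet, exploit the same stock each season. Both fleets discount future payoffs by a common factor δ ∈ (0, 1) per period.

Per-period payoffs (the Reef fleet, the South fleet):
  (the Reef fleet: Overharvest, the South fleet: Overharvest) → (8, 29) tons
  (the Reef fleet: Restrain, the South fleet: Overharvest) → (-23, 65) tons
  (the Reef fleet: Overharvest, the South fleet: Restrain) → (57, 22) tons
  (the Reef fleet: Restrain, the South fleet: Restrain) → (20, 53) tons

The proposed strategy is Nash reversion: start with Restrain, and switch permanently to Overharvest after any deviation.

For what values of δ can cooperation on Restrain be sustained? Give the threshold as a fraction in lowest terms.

the Reef fleet: cooperation gives 20 each period; deviation gives 57 once then 8 forever.
  20/(1−δ) ≥ 57 + 8δ/(1−δ) ⇒ δ ≥ 37/49.
the South fleet: cooperation gives 53 each period; deviation gives 65 once then 29 forever.
  δ ≥ 12/36 = 1/3.
Both must hold, so the binding constraint is the Reef fleet's: δ ≥ 37/49.

37/49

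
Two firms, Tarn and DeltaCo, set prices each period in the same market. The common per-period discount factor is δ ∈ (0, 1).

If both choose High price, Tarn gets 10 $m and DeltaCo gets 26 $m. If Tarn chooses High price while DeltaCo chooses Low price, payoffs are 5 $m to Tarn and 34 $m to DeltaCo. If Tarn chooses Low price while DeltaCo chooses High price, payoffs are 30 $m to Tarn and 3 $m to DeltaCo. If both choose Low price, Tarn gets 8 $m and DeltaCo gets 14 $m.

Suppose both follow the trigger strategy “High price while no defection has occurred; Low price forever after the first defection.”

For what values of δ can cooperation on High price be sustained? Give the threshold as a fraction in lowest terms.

10/11

For Tarn: deviation gain 30−10 = 20, per-period punishment loss 10−8 = 2. IC gives δ ≥ 20/22 = 10/11.
For DeltaCo: gain 8, loss 12 per period, so δ ≥ 8/20 = 2/5.
The tighter constraint is Tarn's, so cooperation needs δ ≥ 10/11.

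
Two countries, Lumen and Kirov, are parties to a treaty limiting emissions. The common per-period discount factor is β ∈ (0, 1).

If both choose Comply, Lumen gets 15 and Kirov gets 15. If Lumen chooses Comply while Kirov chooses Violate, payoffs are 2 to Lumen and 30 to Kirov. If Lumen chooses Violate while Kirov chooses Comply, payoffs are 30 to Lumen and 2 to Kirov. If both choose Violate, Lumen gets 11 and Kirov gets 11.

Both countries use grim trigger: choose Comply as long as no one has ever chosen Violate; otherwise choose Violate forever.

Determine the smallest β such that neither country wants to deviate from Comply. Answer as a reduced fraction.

Under grim trigger the critical discount factor is (T−C)/(T−P) with T = 30, C = 15, P = 11.
β* = (30−15)/(30−11) = 15/19.

15/19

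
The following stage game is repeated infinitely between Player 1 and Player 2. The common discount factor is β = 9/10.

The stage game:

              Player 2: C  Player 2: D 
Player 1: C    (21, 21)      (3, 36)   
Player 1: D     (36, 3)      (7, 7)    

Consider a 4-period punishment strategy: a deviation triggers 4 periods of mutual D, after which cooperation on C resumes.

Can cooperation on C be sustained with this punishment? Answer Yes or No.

Comparing payoff streams over the 5 periods until play realigns: cooperate → 21(1+β+…+β^4); deviate → 36 + 7(β+…+β^4).
Cooperation is sustained iff (21−7)(β+…+β^4) ≥ 36−21.
β+…+β^4 = 9/10·(1−(9/10)^4)/(1−9/10) = 3.0951, and (36−21)/(21−7) = 1.0714.
3.0951 ≥ 1.0714, so cooperation is sustainable.

Yes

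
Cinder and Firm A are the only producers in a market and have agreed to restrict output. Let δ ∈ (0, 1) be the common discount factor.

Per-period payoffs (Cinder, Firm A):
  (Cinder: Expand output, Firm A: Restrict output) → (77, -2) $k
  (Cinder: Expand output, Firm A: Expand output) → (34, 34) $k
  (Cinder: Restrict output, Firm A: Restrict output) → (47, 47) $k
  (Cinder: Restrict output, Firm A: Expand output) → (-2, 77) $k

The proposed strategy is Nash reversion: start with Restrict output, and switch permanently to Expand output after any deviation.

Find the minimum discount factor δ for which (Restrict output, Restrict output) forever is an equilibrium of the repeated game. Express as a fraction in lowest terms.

30/43

Under grim trigger the critical discount factor is (T−C)/(T−P) with T = 77, C = 47, P = 34.
δ* = (77−47)/(77−34) = 30/43.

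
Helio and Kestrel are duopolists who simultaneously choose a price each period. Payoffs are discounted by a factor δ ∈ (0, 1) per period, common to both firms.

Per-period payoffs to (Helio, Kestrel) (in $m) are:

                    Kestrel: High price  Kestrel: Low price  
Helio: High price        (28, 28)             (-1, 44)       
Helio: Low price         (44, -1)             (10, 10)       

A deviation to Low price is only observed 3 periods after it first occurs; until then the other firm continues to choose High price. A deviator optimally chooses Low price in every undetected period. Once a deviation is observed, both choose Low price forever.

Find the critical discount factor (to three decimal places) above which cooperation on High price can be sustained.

Deviating for the 3 undetected periods gains 44−28 = 16 per period over cooperation, then loses 28−10 = 18 per period forever once punishment starts.
Gain: 16(1 + δ + … + δ^2); loss: 18·δ^3/(1−δ).
No profitable deviation ⇔ 16(1−δ^3) ≤ 18·δ^3, i.e. δ^3 ≥ 16/(16+18) = 8/17.
Hence δ ≥ (8/17)^(1/3) ≈ 0.778.

0.778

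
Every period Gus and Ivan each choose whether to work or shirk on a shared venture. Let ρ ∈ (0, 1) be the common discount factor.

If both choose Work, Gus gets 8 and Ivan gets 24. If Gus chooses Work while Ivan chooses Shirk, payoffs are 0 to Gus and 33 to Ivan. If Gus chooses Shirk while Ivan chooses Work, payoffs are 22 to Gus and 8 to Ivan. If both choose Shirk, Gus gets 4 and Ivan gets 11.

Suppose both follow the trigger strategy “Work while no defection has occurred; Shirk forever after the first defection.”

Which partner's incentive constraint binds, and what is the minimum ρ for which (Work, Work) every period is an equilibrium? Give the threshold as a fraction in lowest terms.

Gus; ρ ≥ 7/9

Gus: cooperation gives 8 each period; deviation gives 22 once then 4 forever.
  8/(1−ρ) ≥ 22 + 4ρ/(1−ρ) ⇒ ρ ≥ 14/18 = 7/9.
Ivan: cooperation gives 24 each period; deviation gives 33 once then 11 forever.
  ρ ≥ 9/22.
Both must hold, so the binding constraint is Gus's: ρ ≥ 7/9.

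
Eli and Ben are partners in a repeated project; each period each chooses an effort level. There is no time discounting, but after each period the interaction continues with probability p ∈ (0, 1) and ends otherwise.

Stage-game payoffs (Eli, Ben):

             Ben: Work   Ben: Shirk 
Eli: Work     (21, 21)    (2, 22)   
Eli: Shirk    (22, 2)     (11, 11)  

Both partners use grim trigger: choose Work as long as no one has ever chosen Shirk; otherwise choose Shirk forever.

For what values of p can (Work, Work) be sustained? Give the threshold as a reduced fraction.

Expected cooperation value is 21 + p·21 + p²·21 + … = 21/(1−p); deviation gives 22 + p·11/(1−p).
21 ≥ 22(1−p) + 11p ⇒ 11p ≥ 1 ⇒ p ≥ 1/11.

1/11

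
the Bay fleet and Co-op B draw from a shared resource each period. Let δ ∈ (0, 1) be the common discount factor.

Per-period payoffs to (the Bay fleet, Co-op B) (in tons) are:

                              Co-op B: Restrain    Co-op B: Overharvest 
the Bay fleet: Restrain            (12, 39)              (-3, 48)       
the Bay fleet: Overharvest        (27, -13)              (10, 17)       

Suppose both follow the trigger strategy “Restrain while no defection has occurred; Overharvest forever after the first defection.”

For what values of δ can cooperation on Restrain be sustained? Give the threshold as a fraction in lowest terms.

the Bay fleet's threshold: (27−12)/(27−10) = 15/17.
Co-op B's threshold: (48−39)/(48−17) = 9/31.
15/17 > 9/31, so the Bay fleet binds and δ* = 15/17.

15/17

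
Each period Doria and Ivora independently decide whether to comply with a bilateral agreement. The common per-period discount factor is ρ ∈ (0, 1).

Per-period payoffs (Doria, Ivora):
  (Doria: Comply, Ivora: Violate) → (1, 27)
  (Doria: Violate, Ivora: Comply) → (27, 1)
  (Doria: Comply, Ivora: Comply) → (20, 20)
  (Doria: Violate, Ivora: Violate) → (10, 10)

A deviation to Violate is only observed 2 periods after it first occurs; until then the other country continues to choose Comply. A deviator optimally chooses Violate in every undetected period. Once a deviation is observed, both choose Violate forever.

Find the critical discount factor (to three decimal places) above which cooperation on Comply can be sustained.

0.642

A deviator earns 27 for 2 periods, then 10 forever; cooperating earns 20 forever. Multiplying the IC by (1−ρ):
20 ≥ 27(1−ρ^2) + 10ρ^2, so 17·ρ^2 ≥ 7 and ρ^2 ≥ 7/17.
ρ ≥ (7/17)^(1/2) ≈ 0.642.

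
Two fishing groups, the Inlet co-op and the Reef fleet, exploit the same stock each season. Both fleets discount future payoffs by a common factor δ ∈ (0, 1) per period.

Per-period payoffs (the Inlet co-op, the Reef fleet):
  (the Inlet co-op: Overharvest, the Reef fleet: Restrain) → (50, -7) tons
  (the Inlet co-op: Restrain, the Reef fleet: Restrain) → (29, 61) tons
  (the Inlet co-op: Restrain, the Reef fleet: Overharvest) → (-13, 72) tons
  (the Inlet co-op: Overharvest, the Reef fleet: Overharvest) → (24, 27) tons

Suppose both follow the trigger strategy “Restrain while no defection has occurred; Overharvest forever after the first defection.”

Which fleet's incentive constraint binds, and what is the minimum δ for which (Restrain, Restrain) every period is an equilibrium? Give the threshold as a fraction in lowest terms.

For the Inlet co-op: deviation gain 50−29 = 21, per-period punishment loss 29−24 = 5. IC gives δ ≥ 21/26.
For the Reef fleet: gain 11, loss 34 per period, so δ ≥ 11/45.
The tighter constraint is the Inlet co-op's, so cooperation needs δ ≥ 21/26.

the Inlet co-op; δ ≥ 21/26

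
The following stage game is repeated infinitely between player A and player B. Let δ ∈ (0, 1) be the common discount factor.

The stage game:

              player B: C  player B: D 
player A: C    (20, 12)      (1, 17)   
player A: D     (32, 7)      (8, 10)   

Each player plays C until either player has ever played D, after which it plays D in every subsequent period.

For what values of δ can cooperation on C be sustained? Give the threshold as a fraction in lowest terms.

5/7

player A: cooperation gives 20 each period; deviation gives 32 once then 8 forever.
  20/(1−δ) ≥ 32 + 8δ/(1−δ) ⇒ δ ≥ 12/24 = 1/2.
player B: cooperation gives 12 each period; deviation gives 17 once then 10 forever.
  δ ≥ 5/7.
Both must hold, so the binding constraint is player B's: δ ≥ 5/7.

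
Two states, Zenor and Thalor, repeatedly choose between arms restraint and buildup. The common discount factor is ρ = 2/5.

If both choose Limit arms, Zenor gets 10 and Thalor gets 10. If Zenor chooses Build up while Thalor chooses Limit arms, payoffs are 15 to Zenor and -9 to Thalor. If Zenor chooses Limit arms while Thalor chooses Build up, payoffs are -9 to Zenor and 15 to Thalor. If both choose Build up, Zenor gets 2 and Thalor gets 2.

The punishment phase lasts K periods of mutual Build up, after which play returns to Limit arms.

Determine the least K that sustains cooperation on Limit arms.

4

IC: ρ(1−ρ^K)/(1−ρ) ≥ (15−10)/(10−2) = 5/8.
With ρ = 2/5: need 1 − ρ^K ≥ 5/8·(1−2/5)/(2/5), i.e. ρ^K ≤ 0.0625.
Since (2/5)^3 = 0.0640 and (2/5)^4 = 0.0256, the smallest such K is 4.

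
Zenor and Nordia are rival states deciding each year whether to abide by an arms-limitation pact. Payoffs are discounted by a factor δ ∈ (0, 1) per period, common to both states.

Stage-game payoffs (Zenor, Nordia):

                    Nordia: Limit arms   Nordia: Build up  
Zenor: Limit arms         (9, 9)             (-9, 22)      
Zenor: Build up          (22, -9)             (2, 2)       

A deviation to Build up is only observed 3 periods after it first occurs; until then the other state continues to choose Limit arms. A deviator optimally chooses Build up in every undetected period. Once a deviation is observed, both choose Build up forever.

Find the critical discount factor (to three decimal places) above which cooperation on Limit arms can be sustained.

Deviating for the 3 undetected periods gains 22−9 = 13 per period over cooperation, then loses 9−2 = 7 per period forever once punishment starts.
Gain: 13(1 + δ + … + δ^2); loss: 7·δ^3/(1−δ).
No profitable deviation ⇔ 13(1−δ^3) ≤ 7·δ^3, i.e. δ^3 ≥ 13/(13+7) = 13/20.
Hence δ ≥ (13/20)^(1/3) ≈ 0.866.

0.866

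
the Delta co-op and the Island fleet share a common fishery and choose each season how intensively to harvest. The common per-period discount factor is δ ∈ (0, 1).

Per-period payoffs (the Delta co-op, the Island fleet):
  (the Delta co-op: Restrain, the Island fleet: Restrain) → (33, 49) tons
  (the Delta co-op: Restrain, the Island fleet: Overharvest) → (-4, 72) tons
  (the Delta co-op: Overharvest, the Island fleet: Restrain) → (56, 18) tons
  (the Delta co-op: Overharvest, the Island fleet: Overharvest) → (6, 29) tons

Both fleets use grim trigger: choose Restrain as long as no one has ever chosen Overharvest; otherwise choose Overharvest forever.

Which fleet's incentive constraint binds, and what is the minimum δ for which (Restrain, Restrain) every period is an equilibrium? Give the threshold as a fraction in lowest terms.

the Island fleet; δ ≥ 23/43

For the Delta co-op: deviation gain 56−33 = 23, per-period punishment loss 33−6 = 27. IC gives δ ≥ 23/50.
For the Island fleet: gain 23, loss 20 per period, so δ ≥ 23/43.
The tighter constraint is the Island fleet's, so cooperation needs δ ≥ 23/43.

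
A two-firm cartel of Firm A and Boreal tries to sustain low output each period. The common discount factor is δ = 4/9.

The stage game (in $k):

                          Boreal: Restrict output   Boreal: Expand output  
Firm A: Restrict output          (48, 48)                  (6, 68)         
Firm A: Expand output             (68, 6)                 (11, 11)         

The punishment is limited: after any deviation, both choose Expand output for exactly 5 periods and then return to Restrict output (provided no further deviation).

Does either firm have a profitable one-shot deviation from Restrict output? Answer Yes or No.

IC: δ+…+δ^5 ≥ (68−48)/(48−11) = 20/37.
At δ = 4/9: partial sum = 0.7861 ≥ 0.5405. Cooperation sustainable.

No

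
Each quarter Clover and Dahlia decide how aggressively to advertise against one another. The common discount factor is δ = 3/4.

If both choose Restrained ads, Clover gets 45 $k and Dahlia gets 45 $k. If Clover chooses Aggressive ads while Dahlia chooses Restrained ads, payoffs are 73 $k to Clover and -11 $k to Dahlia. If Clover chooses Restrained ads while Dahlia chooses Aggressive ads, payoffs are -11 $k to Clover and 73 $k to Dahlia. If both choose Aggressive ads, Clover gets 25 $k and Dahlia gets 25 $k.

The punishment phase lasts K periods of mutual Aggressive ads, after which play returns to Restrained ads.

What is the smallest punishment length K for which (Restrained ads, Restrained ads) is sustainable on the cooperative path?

IC: δ(1−δ^K)/(1−δ) ≥ (73−45)/(45−25) = 7/5.
With δ = 3/4: need 1 − δ^K ≥ 7/5·(1−3/4)/(3/4), i.e. δ^K ≤ 0.5333.
Since (3/4)^2 = 0.5625 and (3/4)^3 = 0.4219, the smallest such K is 3.

3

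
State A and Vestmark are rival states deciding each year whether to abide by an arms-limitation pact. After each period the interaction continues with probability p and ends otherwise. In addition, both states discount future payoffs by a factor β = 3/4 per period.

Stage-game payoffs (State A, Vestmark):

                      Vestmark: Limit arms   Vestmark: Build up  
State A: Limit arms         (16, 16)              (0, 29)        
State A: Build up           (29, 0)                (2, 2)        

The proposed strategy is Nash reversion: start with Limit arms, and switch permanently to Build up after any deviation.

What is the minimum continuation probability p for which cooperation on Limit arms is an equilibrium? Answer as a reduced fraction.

With continuation probability p and discount β, the effective per-period discount factor is βp.
Grim-trigger IC: βp ≥ (29−16)/(29−2) = 13/27.
So p ≥ (13/27)/(3/4) = 52/81.

52/81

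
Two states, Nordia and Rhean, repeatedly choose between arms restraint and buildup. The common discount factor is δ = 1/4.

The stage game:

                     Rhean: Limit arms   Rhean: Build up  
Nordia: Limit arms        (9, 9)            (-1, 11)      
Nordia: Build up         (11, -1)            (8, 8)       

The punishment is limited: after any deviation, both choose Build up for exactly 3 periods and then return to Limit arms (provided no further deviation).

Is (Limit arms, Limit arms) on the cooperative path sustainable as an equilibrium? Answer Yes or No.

No

A one-shot deviation gives 11 now, then 8 for 3 periods, then back to 9.
Gain from deviating: (11−9) today; loss: (9−8) in each of the next 3 periods.
No-deviation condition: (9−8)(δ+…+δ^3) ≥ 11−9, i.e. δ+…+δ^3 ≥ 2.
At δ = 1/4: δ+…+δ^3 = 0.3281 < 2.0000.
So cooperation is not sustainable.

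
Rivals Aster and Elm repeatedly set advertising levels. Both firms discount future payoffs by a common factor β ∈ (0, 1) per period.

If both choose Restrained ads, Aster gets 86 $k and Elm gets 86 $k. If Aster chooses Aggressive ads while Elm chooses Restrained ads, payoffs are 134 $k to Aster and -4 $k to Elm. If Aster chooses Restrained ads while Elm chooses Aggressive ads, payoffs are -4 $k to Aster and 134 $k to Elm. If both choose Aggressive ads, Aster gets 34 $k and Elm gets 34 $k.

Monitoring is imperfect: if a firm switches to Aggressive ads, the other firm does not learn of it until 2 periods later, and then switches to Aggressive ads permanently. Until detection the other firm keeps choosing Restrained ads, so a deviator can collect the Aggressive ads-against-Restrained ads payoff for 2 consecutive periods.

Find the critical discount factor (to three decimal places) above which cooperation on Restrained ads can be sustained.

The best deviation is to choose Aggressive ads for all 2 undetected periods, earning 134 each, then 34 forever once detected.
Deviation value: 134(1−β^2)/(1−β) + 34β^2/(1−β); cooperation value: 86/(1−β).
IC: 86 ≥ 134(1−β^2) + 34β^2 = 134 − 100β^2.
So β^2 ≥ 48/100 = 12/25, giving β ≥ (12/25)^(1/2) ≈ 0.693.

0.693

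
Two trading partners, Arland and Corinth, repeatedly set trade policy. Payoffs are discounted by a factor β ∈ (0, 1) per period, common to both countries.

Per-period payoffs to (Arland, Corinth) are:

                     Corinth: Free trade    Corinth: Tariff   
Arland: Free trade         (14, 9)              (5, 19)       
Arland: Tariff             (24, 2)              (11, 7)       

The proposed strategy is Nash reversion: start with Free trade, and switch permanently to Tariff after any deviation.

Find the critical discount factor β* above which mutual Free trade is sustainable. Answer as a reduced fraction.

For Arland: deviation gain 24−14 = 10, per-period punishment loss 14−11 = 3. IC gives β ≥ 10/13.
For Corinth: gain 10, loss 2 per period, so β ≥ 10/12 = 5/6.
The tighter constraint is Corinth's, so cooperation needs β ≥ 5/6.

5/6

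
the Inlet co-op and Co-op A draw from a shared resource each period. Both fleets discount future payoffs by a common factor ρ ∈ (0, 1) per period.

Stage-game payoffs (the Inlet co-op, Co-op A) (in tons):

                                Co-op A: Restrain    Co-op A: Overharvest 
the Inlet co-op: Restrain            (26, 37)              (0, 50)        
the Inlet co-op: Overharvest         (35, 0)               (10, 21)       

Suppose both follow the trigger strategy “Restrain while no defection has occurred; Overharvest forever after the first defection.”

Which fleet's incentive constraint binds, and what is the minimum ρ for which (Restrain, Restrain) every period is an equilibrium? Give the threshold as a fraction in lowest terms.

Co-op A; ρ ≥ 13/29

the Inlet co-op: cooperation gives 26 each period; deviation gives 35 once then 10 forever.
  26/(1−ρ) ≥ 35 + 10ρ/(1−ρ) ⇒ ρ ≥ 9/25.
Co-op A: cooperation gives 37 each period; deviation gives 50 once then 21 forever.
  ρ ≥ 13/29.
Both must hold, so the binding constraint is Co-op A's: ρ ≥ 13/29.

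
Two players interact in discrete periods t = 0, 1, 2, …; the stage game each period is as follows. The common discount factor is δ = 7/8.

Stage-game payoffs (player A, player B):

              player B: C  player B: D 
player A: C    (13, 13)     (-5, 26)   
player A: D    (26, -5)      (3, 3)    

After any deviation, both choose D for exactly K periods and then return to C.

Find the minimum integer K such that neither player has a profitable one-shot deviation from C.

No profitable deviation requires (13−3)(δ+…+δ^K) ≥ 26−13, i.e. δ+…+δ^K ≥ 13/10 ≈ 1.3000.
With δ = 7/8, the partial sums are K=1: 0.8750, K=2: 1.6406.
K = 2 is the first length at which the sum reaches 1.3000.

2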